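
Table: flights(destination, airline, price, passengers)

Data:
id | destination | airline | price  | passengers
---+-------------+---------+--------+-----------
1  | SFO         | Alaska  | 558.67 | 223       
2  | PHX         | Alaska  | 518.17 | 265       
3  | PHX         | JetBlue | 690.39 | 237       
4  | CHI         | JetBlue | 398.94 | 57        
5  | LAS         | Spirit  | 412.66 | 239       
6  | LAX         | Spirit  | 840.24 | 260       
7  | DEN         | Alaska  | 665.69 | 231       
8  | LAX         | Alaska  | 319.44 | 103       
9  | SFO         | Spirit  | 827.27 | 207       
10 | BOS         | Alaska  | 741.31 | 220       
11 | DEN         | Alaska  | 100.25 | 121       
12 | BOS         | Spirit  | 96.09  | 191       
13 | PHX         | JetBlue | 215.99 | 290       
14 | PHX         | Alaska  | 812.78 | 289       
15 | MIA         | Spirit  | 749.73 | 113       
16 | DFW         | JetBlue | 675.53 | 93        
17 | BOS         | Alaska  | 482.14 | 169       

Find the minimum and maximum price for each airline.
SELECT airline, MIN(price), MAX(price)
FROM flights
GROUP BY airline

Result:
  Alaska: min=100.25, max=812.78
  JetBlue: min=215.99, max=690.39
  Spirit: min=96.09, max=840.24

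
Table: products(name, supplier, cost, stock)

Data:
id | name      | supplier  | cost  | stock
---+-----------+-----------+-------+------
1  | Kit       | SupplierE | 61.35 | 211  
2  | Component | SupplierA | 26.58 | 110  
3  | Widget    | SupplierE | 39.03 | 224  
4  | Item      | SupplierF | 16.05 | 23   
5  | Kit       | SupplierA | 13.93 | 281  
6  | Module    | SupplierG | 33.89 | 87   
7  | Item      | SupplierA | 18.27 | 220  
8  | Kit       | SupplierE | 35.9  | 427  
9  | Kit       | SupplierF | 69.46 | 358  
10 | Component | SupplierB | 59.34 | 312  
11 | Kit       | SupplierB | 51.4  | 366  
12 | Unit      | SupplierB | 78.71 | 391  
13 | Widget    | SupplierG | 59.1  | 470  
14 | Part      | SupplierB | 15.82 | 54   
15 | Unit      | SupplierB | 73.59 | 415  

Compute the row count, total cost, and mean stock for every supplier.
SELECT supplier,
       COUNT(*) as cnt,
       SUM(cost) as total_cost,
       AVG(stock) as avg_stock
FROM products
GROUP BY supplier

Result:
  SupplierA: 3 records, 58.78 total cost, 203.67 avg stock
  SupplierB: 5 records, 278.86 total cost, 307.60 avg stock
  SupplierE: 3 records, 136.28 total cost, 287.33 avg stock
  SupplierF: 2 records, 85.51 total cost, 190.50 avg stock
  SupplierG: 2 records, 92.99 total cost, 278.50 avg stock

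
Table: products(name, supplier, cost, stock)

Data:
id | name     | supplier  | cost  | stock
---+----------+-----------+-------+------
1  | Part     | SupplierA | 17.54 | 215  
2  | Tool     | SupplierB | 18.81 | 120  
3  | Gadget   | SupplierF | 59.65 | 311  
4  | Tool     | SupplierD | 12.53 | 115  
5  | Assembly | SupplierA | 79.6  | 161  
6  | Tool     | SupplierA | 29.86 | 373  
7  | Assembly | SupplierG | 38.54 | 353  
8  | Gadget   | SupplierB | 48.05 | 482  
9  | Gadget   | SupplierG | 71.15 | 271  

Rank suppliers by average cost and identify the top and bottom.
SELECT supplier, AVG(cost)
FROM products
GROUP BY supplier
ORDER BY AVG(cost)

All groups:
  SupplierD: 12.53
  SupplierB: 33.43
  SupplierA: 42.33
  SupplierG: 54.85
  SupplierF: 59.65

Highest: SupplierF (59.65)
Lowest: SupplierD (12.53)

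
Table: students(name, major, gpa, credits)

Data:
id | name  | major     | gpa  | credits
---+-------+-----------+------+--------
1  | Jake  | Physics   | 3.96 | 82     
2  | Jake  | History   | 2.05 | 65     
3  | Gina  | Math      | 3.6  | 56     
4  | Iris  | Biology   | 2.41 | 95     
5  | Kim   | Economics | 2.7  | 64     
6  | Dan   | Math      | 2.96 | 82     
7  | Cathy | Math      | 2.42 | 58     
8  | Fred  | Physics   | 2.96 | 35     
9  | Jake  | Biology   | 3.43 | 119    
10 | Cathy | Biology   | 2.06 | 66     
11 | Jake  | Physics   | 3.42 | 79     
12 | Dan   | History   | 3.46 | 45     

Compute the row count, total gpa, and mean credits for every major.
SELECT major,
       COUNT(*) as cnt,
       SUM(gpa) as total_gpa,
       AVG(credits) as avg_credits
FROM students
GROUP BY major

Result:
  Biology: 3 records, 7.90 total gpa, 93.33 avg credits
  Economics: 1 records, 2.70 total gpa, 64.00 avg credits
  History: 2 records, 5.51 total gpa, 55.00 avg credits
  Math: 3 records, 8.98 total gpa, 65.33 avg credits
  Physics: 3 records, 10.34 total gpa, 65.33 avg credits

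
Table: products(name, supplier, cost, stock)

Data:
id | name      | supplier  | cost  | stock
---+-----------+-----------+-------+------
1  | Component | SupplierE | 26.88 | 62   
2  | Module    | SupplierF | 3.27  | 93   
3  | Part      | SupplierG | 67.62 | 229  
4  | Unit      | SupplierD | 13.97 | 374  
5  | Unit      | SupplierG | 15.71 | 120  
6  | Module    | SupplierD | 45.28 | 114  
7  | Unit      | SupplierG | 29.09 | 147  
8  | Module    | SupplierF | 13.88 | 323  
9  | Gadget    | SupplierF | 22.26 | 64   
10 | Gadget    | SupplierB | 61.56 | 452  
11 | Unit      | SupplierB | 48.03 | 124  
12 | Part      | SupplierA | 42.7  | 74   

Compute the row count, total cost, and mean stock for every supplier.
SELECT supplier,
       COUNT(*) as cnt,
       SUM(cost) as total_cost,
       AVG(stock) as avg_stock
FROM products
GROUP BY supplier

Result:
  SupplierA: 1 records, 42.70 total cost, 74.00 avg stock
  SupplierB: 2 records, 109.59 total cost, 288.00 avg stock
  SupplierD: 2 records, 59.25 total cost, 244.00 avg stock
  SupplierE: 1 records, 26.88 total cost, 62.00 avg stock
  SupplierF: 3 records, 39.41 total cost, 160.00 avg stock
  SupplierG: 3 records, 112.42 total cost, 165.33 avg stock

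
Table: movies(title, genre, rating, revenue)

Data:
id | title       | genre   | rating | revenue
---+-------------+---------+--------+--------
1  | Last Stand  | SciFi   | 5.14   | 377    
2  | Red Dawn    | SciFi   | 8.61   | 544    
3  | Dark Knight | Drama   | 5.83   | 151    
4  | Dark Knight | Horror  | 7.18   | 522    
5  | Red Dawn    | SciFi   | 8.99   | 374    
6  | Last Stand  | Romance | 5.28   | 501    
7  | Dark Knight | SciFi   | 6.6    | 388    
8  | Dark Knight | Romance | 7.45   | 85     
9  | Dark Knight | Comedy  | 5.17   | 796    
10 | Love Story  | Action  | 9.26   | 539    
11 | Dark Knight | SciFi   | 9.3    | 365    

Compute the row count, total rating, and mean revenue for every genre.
SELECT genre,
       COUNT(*) as cnt,
       SUM(rating) as total_rating,
       AVG(revenue) as avg_revenue
FROM movies
GROUP BY genre

Result:
  Action: 1 records, 9.26 total rating, 539.00 avg revenue
  Comedy: 1 records, 5.17 total rating, 796.00 avg revenue
  Drama: 1 records, 5.83 total rating, 151.00 avg revenue
  Horror: 1 records, 7.18 total rating, 522.00 avg revenue
  Romance: 2 records, 12.73 total rating, 293.00 avg revenue
  SciFi: 5 records, 38.64 total rating, 409.60 avg revenue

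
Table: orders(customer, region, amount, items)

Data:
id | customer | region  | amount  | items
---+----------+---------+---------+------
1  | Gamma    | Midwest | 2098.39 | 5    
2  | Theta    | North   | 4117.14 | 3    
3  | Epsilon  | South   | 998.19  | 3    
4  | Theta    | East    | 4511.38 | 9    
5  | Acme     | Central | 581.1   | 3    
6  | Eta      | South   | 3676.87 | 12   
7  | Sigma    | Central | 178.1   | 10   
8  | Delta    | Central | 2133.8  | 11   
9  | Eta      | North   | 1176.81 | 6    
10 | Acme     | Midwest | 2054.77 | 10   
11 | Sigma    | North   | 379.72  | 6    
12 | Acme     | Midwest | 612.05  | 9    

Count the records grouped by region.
SELECT region, COUNT(*) as count
FROM orders
GROUP BY region

Result:
  Central: 3
  East: 1
  Midwest: 3
  North: 3
  South: 2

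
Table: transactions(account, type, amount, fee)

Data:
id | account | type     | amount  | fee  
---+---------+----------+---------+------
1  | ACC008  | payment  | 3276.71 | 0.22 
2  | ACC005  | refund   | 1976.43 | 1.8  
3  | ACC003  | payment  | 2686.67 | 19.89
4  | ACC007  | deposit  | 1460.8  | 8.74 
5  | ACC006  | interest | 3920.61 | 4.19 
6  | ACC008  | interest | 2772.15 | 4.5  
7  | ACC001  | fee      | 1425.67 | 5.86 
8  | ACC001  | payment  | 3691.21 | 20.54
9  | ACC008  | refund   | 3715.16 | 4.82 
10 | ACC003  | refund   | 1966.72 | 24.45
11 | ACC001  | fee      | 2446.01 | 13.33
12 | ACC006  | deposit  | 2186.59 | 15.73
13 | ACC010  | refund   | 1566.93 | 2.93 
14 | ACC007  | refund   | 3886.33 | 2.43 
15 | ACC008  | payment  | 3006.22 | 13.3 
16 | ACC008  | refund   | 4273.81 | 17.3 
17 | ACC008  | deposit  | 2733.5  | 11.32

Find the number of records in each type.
SELECT type, COUNT(*) as count
FROM transactions
GROUP BY type

Result:
  deposit: 3
  fee: 2
  interest: 2
  payment: 4
  refund: 6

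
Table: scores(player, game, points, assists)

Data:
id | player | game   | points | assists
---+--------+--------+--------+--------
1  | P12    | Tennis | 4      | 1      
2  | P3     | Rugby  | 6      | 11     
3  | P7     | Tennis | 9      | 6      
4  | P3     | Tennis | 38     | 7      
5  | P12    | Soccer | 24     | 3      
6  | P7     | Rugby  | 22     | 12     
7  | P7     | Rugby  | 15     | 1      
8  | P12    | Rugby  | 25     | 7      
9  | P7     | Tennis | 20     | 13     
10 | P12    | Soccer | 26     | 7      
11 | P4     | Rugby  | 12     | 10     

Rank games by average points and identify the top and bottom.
SELECT game, AVG(points)
FROM scores
GROUP BY game
ORDER BY AVG(points)

All groups:
  Rugby: 16.00
  Tennis: 17.75
  Soccer: 25.00

Highest: Soccer (25.00)
Lowest: Rugby (16.00)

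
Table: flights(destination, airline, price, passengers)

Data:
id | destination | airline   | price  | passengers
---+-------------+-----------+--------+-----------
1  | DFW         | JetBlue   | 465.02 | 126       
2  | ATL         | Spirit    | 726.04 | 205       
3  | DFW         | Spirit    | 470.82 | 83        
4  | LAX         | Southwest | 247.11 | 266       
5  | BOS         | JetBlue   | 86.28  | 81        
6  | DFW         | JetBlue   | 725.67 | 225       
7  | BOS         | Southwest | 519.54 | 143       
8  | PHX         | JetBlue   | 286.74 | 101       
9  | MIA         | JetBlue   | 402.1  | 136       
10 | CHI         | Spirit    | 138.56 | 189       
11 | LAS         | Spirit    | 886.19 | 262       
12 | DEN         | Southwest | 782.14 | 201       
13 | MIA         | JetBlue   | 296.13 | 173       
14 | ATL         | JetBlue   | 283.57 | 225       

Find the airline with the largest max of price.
SELECT airline, MAX(price) as val
FROM flights
GROUP BY airline
ORDER BY val DESC
LIMIT 1

Result: Spirit with max(price) = 886.19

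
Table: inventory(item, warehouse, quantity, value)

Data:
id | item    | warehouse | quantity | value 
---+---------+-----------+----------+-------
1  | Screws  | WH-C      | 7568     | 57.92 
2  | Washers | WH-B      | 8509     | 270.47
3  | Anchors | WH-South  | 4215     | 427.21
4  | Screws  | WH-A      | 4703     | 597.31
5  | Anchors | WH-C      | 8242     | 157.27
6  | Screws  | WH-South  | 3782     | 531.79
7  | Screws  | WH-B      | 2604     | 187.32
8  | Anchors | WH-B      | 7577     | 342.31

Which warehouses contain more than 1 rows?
SELECT warehouse, COUNT(*) as cnt
FROM inventory
GROUP BY warehouse
HAVING COUNT(*) > 1

Result:
  WH-B: 3
  WH-C: 2
  WH-South: 2

Note: HAVING filters groups after aggregation, WHERE filters rows before.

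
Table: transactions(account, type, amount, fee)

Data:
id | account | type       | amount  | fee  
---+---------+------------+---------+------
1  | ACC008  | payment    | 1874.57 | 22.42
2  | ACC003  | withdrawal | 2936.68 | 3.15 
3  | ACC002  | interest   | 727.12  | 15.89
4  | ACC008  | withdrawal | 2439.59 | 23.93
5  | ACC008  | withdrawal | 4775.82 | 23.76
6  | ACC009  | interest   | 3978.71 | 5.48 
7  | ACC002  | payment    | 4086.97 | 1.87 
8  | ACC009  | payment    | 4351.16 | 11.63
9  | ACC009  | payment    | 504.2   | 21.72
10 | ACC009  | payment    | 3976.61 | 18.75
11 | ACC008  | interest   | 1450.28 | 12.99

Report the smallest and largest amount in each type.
SELECT type, MIN(amount), MAX(amount)
FROM transactions
GROUP BY type

Result:
  interest: min=727.12, max=3978.71
  payment: min=504.20, max=4351.16
  withdrawal: min=2439.59, max=4775.82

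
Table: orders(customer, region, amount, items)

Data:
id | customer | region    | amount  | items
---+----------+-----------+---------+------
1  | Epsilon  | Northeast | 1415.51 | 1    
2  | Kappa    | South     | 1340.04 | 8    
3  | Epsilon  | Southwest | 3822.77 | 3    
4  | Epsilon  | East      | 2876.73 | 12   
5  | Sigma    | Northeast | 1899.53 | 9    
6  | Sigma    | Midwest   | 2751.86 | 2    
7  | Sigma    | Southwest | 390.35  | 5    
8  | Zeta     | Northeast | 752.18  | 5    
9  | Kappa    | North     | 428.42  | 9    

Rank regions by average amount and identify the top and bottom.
SELECT region, AVG(amount)
FROM orders
GROUP BY region
ORDER BY AVG(amount)

All groups:
  North: 428.42
  South: 1340.04
  Northeast: 1355.74
  Southwest: 2106.56
  Midwest: 2751.86
  East: 2876.73

Highest: East (2876.73)
Lowest: North (428.42)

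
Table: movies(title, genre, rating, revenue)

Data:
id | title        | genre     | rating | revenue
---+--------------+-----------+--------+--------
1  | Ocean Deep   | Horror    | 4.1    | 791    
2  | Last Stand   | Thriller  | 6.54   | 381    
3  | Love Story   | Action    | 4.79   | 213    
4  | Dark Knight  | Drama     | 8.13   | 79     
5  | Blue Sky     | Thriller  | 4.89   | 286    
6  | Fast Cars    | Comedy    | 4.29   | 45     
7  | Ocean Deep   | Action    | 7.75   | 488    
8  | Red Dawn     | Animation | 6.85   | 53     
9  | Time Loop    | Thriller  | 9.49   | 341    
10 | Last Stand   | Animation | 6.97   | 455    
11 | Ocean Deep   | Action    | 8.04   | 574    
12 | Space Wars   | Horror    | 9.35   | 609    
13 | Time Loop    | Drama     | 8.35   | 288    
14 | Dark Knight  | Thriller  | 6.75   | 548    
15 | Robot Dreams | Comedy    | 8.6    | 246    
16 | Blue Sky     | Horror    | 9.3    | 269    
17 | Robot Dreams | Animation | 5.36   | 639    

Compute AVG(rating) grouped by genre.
SELECT genre, AVG(rating) as result
FROM movies
GROUP BY genre

Result:
  Action: 6.86
  Animation: 6.39
  Comedy: 6.45
  Drama: 8.24
  Horror: 7.58
  Thriller: 6.92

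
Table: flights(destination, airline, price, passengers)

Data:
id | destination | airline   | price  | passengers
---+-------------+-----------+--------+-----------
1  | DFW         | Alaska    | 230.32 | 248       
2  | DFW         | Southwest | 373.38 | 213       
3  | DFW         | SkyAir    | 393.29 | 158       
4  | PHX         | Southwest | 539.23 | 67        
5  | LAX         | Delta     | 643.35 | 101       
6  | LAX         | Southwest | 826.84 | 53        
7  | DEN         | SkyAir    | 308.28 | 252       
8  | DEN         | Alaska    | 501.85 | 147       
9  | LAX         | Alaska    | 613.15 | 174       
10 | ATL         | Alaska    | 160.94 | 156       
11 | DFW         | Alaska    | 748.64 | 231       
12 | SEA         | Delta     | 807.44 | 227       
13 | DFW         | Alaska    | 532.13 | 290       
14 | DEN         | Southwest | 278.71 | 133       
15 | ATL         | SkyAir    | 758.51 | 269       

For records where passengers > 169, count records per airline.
SELECT airline, COUNT(*)
FROM flights
WHERE passengers > 169
GROUP BY airline

Note: WHERE filters rows before grouping.

Result:
  Alaska: 4
  Delta: 1
  SkyAir: 2
  Southwest: 1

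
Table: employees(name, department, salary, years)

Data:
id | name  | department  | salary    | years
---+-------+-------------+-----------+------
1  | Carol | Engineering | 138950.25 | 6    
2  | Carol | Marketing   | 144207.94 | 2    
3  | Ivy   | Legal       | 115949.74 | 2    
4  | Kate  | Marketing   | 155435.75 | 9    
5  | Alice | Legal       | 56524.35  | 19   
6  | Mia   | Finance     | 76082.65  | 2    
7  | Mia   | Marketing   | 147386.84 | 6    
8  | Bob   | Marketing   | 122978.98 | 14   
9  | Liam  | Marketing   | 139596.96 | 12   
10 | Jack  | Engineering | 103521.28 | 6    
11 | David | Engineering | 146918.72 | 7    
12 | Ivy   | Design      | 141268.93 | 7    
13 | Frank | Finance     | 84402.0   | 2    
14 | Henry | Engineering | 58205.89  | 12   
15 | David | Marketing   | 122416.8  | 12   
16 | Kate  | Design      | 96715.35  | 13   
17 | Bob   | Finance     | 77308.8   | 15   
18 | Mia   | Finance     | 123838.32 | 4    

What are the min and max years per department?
SELECT department, MIN(years), MAX(years)
FROM employees
GROUP BY department

Result:
  Design: min=7, max=13
  Engineering: min=6, max=12
  Finance: min=2, max=15
  Legal: min=2, max=19
  Marketing: min=2, max=14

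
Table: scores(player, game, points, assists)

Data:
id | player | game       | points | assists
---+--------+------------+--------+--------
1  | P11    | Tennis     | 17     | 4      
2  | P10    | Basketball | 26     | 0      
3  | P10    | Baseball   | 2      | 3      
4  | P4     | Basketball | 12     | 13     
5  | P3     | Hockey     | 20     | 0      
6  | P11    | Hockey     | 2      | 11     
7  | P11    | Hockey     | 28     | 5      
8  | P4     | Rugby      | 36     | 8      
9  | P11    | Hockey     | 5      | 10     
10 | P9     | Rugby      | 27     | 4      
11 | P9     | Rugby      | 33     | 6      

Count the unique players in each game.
SELECT game, COUNT(DISTINCT player)
FROM scores
GROUP BY game

Result:
  Baseball: 1 distinct
  Basketball: 2 distinct
  Hockey: 2 distinct
  Rugby: 2 distinct
  Tennis: 1 distinct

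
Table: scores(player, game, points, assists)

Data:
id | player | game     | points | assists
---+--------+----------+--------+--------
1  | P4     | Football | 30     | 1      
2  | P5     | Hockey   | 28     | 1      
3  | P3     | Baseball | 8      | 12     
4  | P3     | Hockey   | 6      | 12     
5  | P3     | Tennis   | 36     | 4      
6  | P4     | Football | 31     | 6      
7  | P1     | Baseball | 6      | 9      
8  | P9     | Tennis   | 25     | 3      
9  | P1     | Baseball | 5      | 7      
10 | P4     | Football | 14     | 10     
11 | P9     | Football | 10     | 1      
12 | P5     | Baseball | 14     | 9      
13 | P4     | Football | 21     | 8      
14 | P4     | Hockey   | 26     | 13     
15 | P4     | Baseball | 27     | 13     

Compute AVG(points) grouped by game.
SELECT game, AVG(points) as result
FROM scores
GROUP BY game

Result:
  Baseball: 12.00
  Football: 21.20
  Hockey: 20.00
  Tennis: 30.50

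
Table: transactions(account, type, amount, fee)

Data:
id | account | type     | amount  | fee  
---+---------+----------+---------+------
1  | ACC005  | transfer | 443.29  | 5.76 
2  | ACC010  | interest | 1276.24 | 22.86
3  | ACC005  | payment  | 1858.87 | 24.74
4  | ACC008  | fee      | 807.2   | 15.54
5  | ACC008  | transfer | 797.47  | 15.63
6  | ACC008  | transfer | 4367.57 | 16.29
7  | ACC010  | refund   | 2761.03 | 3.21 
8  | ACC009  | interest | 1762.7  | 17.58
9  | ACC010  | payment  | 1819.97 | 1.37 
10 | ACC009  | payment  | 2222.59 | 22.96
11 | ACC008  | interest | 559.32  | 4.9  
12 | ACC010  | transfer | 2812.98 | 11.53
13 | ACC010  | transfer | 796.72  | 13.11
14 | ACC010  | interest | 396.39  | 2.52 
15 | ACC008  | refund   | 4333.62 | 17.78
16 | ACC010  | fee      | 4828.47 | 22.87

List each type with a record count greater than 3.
SELECT type, COUNT(*) as cnt
FROM transactions
GROUP BY type
HAVING COUNT(*) > 3

Result:
  interest: 4
  transfer: 5

Note: HAVING filters groups after aggregation, WHERE filters rows before.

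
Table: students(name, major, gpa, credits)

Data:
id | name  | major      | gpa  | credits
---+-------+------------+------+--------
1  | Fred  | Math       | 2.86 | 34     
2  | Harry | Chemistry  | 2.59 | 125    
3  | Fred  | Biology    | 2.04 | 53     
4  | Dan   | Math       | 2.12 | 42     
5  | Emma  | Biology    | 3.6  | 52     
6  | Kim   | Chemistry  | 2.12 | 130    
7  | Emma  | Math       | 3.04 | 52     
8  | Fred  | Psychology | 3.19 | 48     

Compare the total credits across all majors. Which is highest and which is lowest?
SELECT major, SUM(credits)
FROM students
GROUP BY major
ORDER BY SUM(credits)

All groups:
  Psychology: 48
  Biology: 105
  Math: 128
  Chemistry: 255

Highest: Chemistry (255)
Lowest: Psychology (48)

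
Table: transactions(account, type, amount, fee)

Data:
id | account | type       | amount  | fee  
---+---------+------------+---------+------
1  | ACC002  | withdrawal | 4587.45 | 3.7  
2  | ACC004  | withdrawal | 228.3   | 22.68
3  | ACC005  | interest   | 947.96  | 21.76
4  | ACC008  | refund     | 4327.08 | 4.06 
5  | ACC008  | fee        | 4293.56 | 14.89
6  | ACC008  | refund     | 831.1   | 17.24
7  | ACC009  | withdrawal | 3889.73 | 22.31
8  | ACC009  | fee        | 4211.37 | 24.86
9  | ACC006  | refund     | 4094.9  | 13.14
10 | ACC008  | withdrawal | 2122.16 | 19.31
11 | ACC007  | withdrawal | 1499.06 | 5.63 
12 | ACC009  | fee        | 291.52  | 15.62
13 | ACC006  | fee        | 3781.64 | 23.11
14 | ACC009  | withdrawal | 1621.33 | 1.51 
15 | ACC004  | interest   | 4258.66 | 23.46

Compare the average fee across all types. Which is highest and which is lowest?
SELECT type, AVG(fee)
FROM transactions
GROUP BY type
ORDER BY AVG(fee)

All groups:
  refund: 11.48
  withdrawal: 12.52
  fee: 19.62
  interest: 22.61

Highest: interest (22.61)
Lowest: refund (11.48)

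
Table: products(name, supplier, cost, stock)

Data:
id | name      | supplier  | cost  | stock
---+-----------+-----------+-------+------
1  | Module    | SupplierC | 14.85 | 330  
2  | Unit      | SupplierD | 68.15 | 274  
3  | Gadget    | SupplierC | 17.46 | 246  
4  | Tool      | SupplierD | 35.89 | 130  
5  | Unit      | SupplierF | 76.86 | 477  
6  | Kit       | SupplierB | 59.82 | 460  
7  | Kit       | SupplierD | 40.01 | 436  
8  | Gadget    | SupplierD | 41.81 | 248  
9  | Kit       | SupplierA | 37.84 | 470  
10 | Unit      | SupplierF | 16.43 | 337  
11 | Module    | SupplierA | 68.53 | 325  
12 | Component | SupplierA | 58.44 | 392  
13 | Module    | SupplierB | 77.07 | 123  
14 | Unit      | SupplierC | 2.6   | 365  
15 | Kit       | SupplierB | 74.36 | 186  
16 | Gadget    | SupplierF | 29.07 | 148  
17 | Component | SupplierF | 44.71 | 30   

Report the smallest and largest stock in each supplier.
SELECT supplier, MIN(stock), MAX(stock)
FROM products
GROUP BY supplier

Result:
  SupplierA: min=325, max=470
  SupplierB: min=123, max=460
  SupplierC: min=246, max=365
  SupplierD: min=130, max=436
  SupplierF: min=30, max=477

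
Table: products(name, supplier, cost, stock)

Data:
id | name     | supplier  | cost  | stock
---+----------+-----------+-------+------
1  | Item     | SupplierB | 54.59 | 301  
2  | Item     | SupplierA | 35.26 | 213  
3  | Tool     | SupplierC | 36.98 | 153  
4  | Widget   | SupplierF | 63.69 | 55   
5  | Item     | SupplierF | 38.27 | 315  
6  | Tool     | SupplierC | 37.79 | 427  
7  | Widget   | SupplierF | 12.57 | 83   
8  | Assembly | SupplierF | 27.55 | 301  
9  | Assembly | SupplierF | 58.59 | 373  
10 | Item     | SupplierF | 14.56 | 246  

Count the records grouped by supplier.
SELECT supplier, COUNT(*) as count
FROM products
GROUP BY supplier

Result:
  SupplierA: 1
  SupplierB: 1
  SupplierC: 2
  SupplierF: 6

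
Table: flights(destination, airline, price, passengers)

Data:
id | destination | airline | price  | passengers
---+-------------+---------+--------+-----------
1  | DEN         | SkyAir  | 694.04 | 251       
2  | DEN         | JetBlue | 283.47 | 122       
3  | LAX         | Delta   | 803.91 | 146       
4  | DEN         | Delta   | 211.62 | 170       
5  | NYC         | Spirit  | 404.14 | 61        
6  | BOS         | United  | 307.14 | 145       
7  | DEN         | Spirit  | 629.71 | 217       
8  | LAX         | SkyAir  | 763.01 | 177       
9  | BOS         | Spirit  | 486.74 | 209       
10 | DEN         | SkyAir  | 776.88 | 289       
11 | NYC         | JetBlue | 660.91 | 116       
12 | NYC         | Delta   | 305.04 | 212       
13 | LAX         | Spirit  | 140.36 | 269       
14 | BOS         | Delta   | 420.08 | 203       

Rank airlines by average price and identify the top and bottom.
SELECT airline, AVG(price)
FROM flights
GROUP BY airline
ORDER BY AVG(price)

All groups:
  United: 307.14
  Spirit: 415.24
  Delta: 435.16
  JetBlue: 472.19
  SkyAir: 744.64

Highest: SkyAir (744.64)
Lowest: United (307.14)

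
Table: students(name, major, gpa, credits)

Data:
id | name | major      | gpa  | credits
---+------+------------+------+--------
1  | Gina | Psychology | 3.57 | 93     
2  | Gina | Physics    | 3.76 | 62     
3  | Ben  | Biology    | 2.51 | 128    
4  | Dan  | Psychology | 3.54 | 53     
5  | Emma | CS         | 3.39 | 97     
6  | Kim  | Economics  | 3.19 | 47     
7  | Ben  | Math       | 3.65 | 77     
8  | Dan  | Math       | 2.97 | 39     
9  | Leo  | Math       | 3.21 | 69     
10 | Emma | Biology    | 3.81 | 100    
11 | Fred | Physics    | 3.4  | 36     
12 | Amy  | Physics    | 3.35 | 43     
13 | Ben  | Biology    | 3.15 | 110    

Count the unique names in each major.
SELECT major, COUNT(DISTINCT name)
FROM students
GROUP BY major

Result:
  Biology: 2 distinct
  CS: 1 distinct
  Economics: 1 distinct
  Math: 3 distinct
  Physics: 3 distinct
  Psychology: 2 distinct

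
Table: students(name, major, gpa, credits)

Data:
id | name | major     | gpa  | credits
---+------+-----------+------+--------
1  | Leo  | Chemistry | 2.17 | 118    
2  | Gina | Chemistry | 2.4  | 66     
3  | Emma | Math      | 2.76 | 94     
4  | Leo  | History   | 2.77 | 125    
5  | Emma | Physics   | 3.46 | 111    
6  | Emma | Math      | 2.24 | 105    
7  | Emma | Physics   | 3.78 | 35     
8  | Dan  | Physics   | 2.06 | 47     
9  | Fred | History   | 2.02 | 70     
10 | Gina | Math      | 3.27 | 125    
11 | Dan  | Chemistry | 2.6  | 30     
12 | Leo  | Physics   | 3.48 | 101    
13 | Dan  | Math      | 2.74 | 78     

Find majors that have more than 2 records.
SELECT major, COUNT(*) as cnt
FROM students
GROUP BY major
HAVING COUNT(*) > 2

Result:
  Chemistry: 3
  Math: 4
  Physics: 4

Note: HAVING filters groups after aggregation, WHERE filters rows before.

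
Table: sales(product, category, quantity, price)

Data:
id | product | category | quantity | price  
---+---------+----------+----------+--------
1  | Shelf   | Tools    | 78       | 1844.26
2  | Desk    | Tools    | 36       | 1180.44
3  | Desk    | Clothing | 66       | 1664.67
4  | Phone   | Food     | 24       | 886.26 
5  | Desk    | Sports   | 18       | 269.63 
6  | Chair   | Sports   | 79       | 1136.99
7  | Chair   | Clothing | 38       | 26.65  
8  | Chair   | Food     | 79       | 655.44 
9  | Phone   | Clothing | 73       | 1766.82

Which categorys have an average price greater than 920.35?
SELECT category, AVG(price)
FROM sales
GROUP BY category
HAVING AVG(price) > 920.35

Result:
  Clothing: avg=1152.71
  Tools: avg=1512.35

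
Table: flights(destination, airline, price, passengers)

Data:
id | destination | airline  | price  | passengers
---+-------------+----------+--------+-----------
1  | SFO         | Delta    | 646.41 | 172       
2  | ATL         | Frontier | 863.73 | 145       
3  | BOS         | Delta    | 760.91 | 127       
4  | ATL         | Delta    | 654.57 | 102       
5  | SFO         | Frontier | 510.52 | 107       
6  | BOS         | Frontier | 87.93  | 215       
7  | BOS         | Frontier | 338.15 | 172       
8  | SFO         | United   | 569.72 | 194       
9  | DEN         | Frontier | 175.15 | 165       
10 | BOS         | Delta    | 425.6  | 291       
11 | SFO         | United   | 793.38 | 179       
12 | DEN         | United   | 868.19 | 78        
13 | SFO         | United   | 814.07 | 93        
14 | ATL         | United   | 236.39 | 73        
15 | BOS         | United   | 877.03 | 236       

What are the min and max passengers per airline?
SELECT airline, MIN(passengers), MAX(passengers)
FROM flights
GROUP BY airline

Result:
  Delta: min=102, max=291
  Frontier: min=107, max=215
  United: min=73, max=236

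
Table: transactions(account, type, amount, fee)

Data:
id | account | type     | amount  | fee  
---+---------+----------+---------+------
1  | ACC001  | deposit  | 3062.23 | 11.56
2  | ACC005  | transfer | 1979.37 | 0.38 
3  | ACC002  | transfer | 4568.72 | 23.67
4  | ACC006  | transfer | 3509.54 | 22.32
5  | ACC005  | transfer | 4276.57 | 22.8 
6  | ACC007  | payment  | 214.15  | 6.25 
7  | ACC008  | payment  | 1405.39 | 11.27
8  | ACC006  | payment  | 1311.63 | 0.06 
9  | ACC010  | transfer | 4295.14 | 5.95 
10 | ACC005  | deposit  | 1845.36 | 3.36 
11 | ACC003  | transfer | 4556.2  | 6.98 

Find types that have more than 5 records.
SELECT type, COUNT(*) as cnt
FROM transactions
GROUP BY type
HAVING COUNT(*) > 5

Result:
  transfer: 6

Note: HAVING filters groups after aggregation, WHERE filters rows before.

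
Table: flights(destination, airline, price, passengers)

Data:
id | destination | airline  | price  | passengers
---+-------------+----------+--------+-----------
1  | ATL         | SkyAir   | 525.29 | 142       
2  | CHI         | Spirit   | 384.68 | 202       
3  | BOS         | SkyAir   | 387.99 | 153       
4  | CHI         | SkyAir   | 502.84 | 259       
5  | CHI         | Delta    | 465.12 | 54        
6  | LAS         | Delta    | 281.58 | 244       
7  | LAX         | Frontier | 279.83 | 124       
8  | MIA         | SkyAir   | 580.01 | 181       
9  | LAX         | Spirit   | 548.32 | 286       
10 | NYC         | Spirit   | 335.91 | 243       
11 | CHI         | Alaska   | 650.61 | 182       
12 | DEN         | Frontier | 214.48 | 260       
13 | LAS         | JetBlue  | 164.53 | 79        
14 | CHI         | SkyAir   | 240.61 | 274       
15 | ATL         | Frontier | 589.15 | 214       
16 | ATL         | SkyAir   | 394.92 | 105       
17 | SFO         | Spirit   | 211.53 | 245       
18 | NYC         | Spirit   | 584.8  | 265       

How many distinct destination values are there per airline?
SELECT airline, COUNT(DISTINCT destination)
FROM flights
GROUP BY airline

Result:
  Alaska: 1 distinct
  Delta: 2 distinct
  Frontier: 3 distinct
  JetBlue: 1 distinct
  SkyAir: 4 distinct
  Spirit: 4 distinct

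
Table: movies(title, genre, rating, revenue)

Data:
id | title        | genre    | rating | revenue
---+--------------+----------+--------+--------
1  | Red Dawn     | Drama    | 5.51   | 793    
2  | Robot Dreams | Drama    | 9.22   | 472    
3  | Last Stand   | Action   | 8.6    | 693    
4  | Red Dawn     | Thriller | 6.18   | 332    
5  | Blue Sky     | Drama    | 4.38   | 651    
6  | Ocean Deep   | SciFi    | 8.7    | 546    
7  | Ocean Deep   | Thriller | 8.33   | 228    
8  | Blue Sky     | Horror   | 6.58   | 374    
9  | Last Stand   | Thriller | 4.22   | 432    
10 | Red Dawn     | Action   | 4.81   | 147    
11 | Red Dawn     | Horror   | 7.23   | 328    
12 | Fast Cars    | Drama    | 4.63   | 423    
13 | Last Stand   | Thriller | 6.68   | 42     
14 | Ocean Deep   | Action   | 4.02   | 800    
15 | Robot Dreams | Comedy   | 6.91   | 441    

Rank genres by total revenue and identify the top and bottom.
SELECT genre, SUM(revenue)
FROM movies
GROUP BY genre
ORDER BY SUM(revenue)

All groups:
  Comedy: 441
  SciFi: 546
  Horror: 702
  Thriller: 1034
  Action: 1640
  Drama: 2339

Highest: Drama (2339)
Lowest: Comedy (441)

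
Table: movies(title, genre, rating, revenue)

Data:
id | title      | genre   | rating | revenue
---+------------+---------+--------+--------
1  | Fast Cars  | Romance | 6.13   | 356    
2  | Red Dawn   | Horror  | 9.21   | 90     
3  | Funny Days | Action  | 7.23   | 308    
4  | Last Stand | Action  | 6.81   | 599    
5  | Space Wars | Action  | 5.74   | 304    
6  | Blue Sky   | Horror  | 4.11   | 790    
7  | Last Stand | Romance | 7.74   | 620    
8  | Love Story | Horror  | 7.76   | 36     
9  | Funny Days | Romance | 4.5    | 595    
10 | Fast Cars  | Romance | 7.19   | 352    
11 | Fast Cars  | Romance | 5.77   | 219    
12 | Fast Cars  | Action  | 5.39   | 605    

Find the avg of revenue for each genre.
SELECT genre, AVG(revenue) as result
FROM movies
GROUP BY genre

Result:
  Action: 454.00
  Horror: 305.33
  Romance: 428.40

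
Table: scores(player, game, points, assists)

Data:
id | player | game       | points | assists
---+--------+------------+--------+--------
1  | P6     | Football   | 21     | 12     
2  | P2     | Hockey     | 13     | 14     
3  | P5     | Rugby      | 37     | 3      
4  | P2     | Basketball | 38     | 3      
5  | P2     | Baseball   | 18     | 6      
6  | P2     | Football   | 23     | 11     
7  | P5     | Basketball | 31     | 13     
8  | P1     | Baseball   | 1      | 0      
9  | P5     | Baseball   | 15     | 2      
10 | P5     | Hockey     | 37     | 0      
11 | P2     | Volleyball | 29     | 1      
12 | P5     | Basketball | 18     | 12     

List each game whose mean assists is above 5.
SELECT game, AVG(assists)
FROM scores
GROUP BY game
HAVING AVG(assists) > 5

Result:
  Basketball: avg=9.33
  Football: avg=11.50
  Hockey: avg=7.00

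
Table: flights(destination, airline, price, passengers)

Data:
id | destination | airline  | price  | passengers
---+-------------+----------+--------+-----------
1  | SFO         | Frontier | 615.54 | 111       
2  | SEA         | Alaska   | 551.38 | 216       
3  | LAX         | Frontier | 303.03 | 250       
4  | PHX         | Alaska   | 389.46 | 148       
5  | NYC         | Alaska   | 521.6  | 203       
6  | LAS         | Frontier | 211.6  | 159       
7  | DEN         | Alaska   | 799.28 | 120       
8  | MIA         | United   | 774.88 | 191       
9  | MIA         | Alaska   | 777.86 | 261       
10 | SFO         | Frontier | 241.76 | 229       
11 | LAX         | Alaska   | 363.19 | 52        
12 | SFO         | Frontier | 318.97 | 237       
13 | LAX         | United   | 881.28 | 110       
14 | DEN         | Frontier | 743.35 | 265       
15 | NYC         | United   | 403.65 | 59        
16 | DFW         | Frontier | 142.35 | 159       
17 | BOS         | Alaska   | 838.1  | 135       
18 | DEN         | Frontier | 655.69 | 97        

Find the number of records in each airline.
SELECT airline, COUNT(*) as count
FROM flights
GROUP BY airline

Result:
  Alaska: 7
  Frontier: 8
  United: 3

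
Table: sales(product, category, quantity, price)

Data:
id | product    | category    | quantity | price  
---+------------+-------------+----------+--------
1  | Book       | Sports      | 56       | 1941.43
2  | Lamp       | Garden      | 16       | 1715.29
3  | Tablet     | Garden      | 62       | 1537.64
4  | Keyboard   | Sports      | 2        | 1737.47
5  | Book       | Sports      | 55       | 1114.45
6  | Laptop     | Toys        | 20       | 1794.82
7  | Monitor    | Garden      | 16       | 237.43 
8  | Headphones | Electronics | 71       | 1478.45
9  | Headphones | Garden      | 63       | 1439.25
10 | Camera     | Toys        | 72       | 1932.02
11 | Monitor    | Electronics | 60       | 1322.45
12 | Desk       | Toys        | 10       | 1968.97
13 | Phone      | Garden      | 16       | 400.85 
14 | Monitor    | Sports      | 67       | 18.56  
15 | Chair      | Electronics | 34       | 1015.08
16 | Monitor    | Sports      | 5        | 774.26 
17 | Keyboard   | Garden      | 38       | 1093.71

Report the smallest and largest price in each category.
SELECT category, MIN(price), MAX(price)
FROM sales
GROUP BY category

Result:
  Electronics: min=1015.08, max=1478.45
  Garden: min=237.43, max=1715.29
  Sports: min=18.56, max=1941.43
  Toys: min=1794.82, max=1968.97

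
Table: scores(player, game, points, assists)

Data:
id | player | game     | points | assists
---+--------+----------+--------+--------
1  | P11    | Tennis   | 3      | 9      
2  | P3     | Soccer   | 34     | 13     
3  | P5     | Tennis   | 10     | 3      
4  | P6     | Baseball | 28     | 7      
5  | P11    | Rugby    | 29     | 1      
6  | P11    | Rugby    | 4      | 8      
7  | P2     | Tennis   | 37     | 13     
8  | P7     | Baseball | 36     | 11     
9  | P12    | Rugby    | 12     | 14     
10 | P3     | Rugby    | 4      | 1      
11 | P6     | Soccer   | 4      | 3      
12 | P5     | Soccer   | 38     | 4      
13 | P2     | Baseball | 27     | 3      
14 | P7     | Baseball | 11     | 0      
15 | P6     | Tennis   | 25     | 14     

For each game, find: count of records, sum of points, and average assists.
SELECT game,
       COUNT(*) as cnt,
       SUM(points) as total_points,
       AVG(assists) as avg_assists
FROM scores
GROUP BY game

Result:
  Baseball: 4 records, 102 total points, 5.25 avg assists
  Rugby: 4 records, 49 total points, 6.00 avg assists
  Soccer: 3 records, 76 total points, 6.67 avg assists
  Tennis: 4 records, 75 total points, 9.75 avg assists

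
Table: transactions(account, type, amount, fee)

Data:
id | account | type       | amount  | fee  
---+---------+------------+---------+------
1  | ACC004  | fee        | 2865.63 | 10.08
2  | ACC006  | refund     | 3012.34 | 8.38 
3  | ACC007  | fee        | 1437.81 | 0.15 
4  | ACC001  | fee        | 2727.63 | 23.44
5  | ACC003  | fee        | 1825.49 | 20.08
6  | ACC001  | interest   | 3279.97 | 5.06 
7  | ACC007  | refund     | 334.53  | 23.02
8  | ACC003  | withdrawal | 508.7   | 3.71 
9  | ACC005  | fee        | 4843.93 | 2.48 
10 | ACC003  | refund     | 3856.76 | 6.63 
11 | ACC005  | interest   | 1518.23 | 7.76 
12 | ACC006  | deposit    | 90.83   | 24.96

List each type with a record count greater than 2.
SELECT type, COUNT(*) as cnt
FROM transactions
GROUP BY type
HAVING COUNT(*) > 2

Result:
  fee: 5
  refund: 3

Note: HAVING filters groups after aggregation, WHERE filters rows before.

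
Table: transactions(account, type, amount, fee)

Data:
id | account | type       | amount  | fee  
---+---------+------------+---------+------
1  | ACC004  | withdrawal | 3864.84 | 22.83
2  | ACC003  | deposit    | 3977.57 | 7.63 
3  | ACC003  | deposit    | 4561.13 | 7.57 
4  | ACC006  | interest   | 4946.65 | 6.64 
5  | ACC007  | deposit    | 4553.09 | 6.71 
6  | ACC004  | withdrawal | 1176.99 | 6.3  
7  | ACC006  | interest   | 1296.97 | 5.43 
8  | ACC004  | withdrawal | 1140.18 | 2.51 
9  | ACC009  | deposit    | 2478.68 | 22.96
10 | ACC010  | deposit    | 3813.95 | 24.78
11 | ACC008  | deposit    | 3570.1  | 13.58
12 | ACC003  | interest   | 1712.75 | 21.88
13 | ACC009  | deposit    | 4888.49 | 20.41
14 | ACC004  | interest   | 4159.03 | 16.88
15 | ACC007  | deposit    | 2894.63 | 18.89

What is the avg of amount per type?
SELECT type, AVG(amount) as result
FROM transactions
GROUP BY type

Result:
  deposit: 3842.21
  interest: 3028.85
  withdrawal: 2060.67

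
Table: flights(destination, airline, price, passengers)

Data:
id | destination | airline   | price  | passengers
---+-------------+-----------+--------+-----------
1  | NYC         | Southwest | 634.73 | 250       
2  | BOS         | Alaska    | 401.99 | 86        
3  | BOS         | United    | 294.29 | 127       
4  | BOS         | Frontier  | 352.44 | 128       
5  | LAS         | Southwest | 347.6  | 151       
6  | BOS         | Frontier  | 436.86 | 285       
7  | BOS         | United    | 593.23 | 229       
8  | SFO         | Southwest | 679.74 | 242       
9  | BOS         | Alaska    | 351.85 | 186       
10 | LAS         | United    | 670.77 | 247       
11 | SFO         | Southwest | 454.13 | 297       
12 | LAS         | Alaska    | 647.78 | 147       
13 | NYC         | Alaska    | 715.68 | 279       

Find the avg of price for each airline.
SELECT airline, AVG(price) as result
FROM flights
GROUP BY airline

Result:
  Alaska: 529.33
  Frontier: 394.65
  Southwest: 529.05
  United: 519.43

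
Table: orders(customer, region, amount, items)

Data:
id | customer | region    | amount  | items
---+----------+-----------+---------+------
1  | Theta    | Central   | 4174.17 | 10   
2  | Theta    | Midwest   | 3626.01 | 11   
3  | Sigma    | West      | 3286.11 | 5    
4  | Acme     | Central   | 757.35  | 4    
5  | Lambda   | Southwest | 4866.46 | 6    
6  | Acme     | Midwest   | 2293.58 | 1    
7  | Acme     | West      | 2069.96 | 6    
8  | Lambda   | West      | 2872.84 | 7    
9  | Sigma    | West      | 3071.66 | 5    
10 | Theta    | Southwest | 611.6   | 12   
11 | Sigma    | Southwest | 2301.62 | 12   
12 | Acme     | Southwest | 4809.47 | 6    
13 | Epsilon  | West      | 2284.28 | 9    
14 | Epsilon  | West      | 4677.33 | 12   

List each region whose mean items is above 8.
SELECT region, AVG(items)
FROM orders
GROUP BY region
HAVING AVG(items) > 8

Result:
  Southwest: avg=9.00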